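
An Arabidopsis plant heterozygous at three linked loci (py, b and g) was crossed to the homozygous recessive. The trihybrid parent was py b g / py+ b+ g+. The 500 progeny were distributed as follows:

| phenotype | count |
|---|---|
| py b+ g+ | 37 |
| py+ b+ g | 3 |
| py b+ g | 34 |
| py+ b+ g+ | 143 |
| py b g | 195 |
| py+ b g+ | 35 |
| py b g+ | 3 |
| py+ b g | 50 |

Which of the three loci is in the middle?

g

The two rarest classes, py b g+ and py+ b+ g, are the double crossovers. Comparing them with the parentals, only the g allele has switched, so g is the middle locus and the order is b – g – py.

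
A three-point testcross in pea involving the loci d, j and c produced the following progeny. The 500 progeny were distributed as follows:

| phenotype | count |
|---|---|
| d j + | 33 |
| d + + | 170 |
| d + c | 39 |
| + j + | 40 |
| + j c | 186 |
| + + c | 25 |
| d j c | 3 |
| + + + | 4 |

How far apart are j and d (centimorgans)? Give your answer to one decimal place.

13.0 centimorgans

The two most frequent reciprocal classes, + j c and d + +, are the parental types, so the F1 was + j c / d + +.
The two rarest classes, d j c and + + +, are the double crossovers. Comparing them with the parentals, only the d allele has switched, so d is the middle locus and the order is c – d – j.
Crossovers in the d–j interval produce the single-crossover classes + + c and d j + (25 + 33 = 58) plus the double crossovers (7).
RF(d–j) = (58 + 7) / 500 = 65/500 = 0.1300 → 13.0 centimorgans.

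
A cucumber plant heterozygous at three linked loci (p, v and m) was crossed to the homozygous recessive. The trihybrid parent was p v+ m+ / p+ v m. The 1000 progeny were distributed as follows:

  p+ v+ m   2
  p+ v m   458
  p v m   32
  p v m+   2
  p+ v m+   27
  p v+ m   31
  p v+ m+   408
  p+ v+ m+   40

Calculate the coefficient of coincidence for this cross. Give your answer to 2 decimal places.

The two rarest classes, p v m+ and p+ v+ m, are the double crossovers. Comparing them with the parentals, only the v allele has switched, so v is the middle locus and the order is p – v – m.
p–v: (72 + 4)/1000 = 0.0760; v–m: (58 + 4)/1000 = 0.0620.
Expected DCO frequency = 0.0760 × 0.0620 ≈ 0.00471; observed = 4/1000 ≈ 0.00400.
Coefficient of coincidence = 0.00400/0.00471 ≈ 0.85.

0.85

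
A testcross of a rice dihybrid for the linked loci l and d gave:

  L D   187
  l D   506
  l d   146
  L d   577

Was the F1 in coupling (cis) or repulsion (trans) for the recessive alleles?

trans

The two most frequent classes are L d (577) and l D (506); these are the parental (non-recombinant) types.
So the F1 carried L d on one chromosome and l D on the other — the recessive alleles are on opposite chromosomes (trans / repulsion).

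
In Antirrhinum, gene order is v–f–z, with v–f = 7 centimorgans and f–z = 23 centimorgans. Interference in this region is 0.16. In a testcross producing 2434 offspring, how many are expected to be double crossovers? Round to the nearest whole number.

33

Map distances give recombination frequencies of 0.070 and 0.230 for the two intervals.
With interference 0.16 (so coincidence = 0.84), expected double-crossover frequency = 0.070 × 0.230 × 0.84 = 0.01352.
Expected number = 0.01352 × 2434 = 32.92 ≈ 33.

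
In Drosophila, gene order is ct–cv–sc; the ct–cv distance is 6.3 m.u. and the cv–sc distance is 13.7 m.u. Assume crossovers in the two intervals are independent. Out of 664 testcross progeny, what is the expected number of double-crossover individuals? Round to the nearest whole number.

Map distances give recombination frequencies of 0.063 and 0.137 for the two intervals.
With no interference, expected double-crossover frequency = 0.063 × 0.137 = 0.00863.
Expected number = 0.00863 × 664 = 5.73 ≈ 6.

6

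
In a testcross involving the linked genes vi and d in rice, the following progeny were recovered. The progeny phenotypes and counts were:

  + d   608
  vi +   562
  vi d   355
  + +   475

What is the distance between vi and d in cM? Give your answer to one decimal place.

The two most frequent classes, + d (608) and vi + (562), are the parental types, so the F1 was + d / vi +.
The recombinant classes are + + and vi d: 475 + 355 = 830.
Recombination frequency = 830/2000 = 0.4150 ≈ 41.5%, i.e. 41.5 cM.

41.5 cM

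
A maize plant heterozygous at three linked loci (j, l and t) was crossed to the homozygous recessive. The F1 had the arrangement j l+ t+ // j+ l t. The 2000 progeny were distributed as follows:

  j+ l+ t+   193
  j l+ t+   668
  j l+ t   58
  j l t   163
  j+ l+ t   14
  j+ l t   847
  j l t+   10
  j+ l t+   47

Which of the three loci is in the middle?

l

The two rarest classes, j l t+ and j+ l+ t, are the double crossovers. Comparing them with the parentals, only the l allele has switched, so l is the middle locus and the order is j – l – t.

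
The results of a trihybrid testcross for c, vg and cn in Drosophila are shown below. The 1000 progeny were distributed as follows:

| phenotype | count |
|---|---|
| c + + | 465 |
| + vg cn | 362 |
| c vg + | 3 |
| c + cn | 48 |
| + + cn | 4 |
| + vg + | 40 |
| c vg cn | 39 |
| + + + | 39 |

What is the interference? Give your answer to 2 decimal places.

0.13

The two most frequent reciprocal classes, + vg cn and c + +, are the parental types, so the F1 was + vg cn / c + +.
The two rarest classes, + + cn and c vg +, are the double crossovers. Comparing them with the parentals, only the vg allele has switched, so vg is the middle locus and the order is cn – vg – c.
cn–vg: (88 + 7)/1000 = 0.0950; vg–c: (78 + 7)/1000 = 0.0850.
Expected DCO frequency = 0.0950 × 0.0850 ≈ 0.00808; observed = 7/1000 ≈ 0.00700.
Coefficient of coincidence = 0.00700/0.00808 ≈ 0.87; interference = 1 − 0.87 = 0.13.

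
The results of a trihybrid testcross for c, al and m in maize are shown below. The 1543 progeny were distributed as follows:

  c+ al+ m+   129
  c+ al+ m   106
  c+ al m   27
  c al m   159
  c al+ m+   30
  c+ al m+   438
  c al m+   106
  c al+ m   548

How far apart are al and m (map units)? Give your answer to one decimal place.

The two most frequent reciprocal classes, c+ al m+ and c al+ m, are the parental types, so the F1 was c+ al m+ / c al+ m.
The two rarest classes, c+ al m and c al+ m+, are the double crossovers. Comparing them with the parentals, only the m allele has switched, so m is the middle locus and the order is c – m – al.
Crossovers in the m–al interval produce the single-crossover classes c+ al+ m+ and c al m (129 + 159 = 288) plus the double crossovers (57).
RF(m–al) = (288 + 57) / 1543 = 345/1543 = 0.2236 → 22.4 map units.

22.4 map units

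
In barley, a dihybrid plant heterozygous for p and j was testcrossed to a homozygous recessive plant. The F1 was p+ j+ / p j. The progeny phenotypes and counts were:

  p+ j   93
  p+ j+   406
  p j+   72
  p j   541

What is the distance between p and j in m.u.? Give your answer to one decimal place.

14.8 m.u.

The recombinant classes are p+ j and p j+: 93 + 72 = 165.
Recombination frequency = 165/1112 = 0.1484 ≈ 14.8%, i.e. 14.8 m.u.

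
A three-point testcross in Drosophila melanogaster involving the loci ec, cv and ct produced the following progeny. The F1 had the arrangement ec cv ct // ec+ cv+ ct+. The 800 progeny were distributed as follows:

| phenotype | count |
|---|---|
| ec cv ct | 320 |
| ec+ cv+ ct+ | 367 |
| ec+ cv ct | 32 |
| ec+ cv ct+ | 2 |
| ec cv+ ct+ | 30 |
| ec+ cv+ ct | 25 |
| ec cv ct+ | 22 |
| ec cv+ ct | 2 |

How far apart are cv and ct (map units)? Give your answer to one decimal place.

The two rarest classes, ec cv+ ct and ec+ cv ct+, are the double crossovers. Comparing them with the parentals, only the cv allele has switched, so cv is the middle locus and the order is ec – cv – ct.
Crossovers in the cv–ct interval produce the single-crossover classes ec cv ct+ and ec+ cv+ ct (22 + 25 = 47) plus the double crossovers (4).
RF(cv–ct) = (47 + 4) / 800 = 51/800 = 0.0638 → 6.4 map units.

6.4 map units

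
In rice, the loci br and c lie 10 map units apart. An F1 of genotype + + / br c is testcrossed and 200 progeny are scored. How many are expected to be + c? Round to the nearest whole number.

10

A map distance of 10 map units corresponds to a recombination frequency of 0.100.
The F1 is + + / br c, so + c is a recombinant gamete class with expected frequency r/2 = 0.100/2 = 0.0500.
Expected number = 0.0500 × 200 = 10.00 ≈ 10.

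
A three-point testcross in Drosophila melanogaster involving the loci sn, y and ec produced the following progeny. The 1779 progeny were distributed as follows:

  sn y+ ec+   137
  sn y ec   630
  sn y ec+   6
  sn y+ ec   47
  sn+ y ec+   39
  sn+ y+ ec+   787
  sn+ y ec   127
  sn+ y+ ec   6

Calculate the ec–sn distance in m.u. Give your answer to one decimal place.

The two most frequent reciprocal classes, sn y ec and sn+ y+ ec+, are the parental types, so the F1 was sn y ec / sn+ y+ ec+.
The two rarest classes, sn y ec+ and sn+ y+ ec, are the double crossovers. Comparing them with the parentals, only the ec allele has switched, so ec is the middle locus and the order is sn – ec – y.
Crossovers in the sn–ec interval produce the single-crossover classes sn+ y ec and sn y+ ec+ (127 + 137 = 264) plus the double crossovers (12).
RF(sn–ec) = (264 + 12) / 1779 = 276/1779 = 0.1551 → 15.5 m.u.

15.5 m.u.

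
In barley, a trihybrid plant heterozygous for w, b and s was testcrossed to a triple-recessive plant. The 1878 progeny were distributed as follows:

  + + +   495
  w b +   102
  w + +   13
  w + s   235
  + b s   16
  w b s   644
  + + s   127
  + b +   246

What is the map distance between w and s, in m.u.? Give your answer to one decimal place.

13.7 m.u.

The two most frequent reciprocal classes, + + + and w b s, are the parental types, so the F1 was + + + / w b s.
The two rarest classes, w + + and + b s, are the double crossovers. Comparing them with the parentals, only the w allele has switched, so w is the middle locus and the order is s – w – b.
Crossovers in the s–w interval produce the single-crossover classes + + s and w b + (127 + 102 = 229) plus the double crossovers (29).
RF(s–w) = (229 + 29) / 1878 = 258/1878 = 0.1374 → 13.7 m.u.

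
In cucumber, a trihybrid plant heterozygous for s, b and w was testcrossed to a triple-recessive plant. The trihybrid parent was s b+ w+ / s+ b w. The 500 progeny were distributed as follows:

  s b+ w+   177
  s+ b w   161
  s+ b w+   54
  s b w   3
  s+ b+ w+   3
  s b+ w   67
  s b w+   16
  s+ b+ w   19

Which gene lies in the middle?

The two rarest classes, s+ b+ w+ and s b w, are the double crossovers. Comparing them with the parentals, only the s allele has switched, so s is the middle locus and the order is b – s – w.

s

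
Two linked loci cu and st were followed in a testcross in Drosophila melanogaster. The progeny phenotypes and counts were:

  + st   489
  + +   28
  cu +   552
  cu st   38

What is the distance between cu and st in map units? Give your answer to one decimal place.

The two most frequent classes, + st (489) and cu + (552), are the parental types, so the F1 was + st / cu +.
The recombinant classes are + + and cu st: 28 + 38 = 66.
Recombination frequency = 66/1107 = 0.0596 ≈ 6.0%, i.e. 6.0 map units.

6.0 map units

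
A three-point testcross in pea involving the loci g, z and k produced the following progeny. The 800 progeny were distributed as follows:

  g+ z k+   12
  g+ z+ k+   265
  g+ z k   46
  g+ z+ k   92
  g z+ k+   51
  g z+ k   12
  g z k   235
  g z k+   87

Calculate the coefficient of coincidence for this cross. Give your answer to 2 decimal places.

0.78

The two most frequent reciprocal classes, g z k and g+ z+ k+, are the parental types, so the F1 was g z k / g+ z+ k+.
The two rarest classes, g z+ k and g+ z k+, are the double crossovers. Comparing them with the parentals, only the z allele has switched, so z is the middle locus and the order is g – z – k.
g–z: (97 + 24)/800 = 0.1512; z–k: (179 + 24)/800 = 0.2537.
Expected DCO frequency = 0.1512 × 0.2537 ≈ 0.03836; observed = 24/800 ≈ 0.03000.
Coefficient of coincidence = 0.03000/0.03836 ≈ 0.78.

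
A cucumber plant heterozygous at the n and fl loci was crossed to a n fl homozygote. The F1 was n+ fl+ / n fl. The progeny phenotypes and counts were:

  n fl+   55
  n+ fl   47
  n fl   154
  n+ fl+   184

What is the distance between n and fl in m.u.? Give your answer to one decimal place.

The recombinant classes are n+ fl and n fl+: 47 + 55 = 102.
Recombination frequency = 102/440 = 0.2318 ≈ 23.2%, i.e. 23.2 m.u.

23.2 m.u.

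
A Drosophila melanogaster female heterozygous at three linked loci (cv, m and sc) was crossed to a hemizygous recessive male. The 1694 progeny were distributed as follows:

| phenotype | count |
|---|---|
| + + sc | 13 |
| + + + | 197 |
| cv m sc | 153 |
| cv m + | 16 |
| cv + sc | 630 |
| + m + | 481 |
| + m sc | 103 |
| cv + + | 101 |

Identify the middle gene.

cv

The two most frequent reciprocal classes, cv + sc and + m +, are the parental types, so the F1 was cv + sc / + m +.
The two rarest classes, + + sc and cv m +, are the double crossovers. Comparing them with the parentals, only the cv allele has switched, so cv is the middle locus and the order is m – cv – sc.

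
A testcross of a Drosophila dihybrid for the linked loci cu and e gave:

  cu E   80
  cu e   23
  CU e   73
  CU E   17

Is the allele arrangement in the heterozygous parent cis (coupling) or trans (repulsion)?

The two most frequent classes are CU e (73) and cu E (80); these are the parental (non-recombinant) types.
So the F1 carried CU e on one chromosome and cu E on the other — the recessive alleles are on opposite chromosomes (trans / repulsion).

trans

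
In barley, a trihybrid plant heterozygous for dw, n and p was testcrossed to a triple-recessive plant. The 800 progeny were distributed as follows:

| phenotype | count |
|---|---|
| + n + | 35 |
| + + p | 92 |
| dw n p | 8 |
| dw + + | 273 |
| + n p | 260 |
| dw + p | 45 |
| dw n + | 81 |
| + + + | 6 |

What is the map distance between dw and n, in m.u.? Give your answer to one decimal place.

The two most frequent reciprocal classes, + n p and dw + +, are the parental types, so the F1 was + n p / dw + +.
The two rarest classes, dw n p and + + +, are the double crossovers. Comparing them with the parentals, only the dw allele has switched, so dw is the middle locus and the order is n – dw – p.
Crossovers in the n–dw interval produce the single-crossover classes + + p and dw n + (92 + 81 = 173) plus the double crossovers (14).
RF(n–dw) = (173 + 14) / 800 = 187/800 = 0.2338 → 23.4 m.u.

23.4 m.u.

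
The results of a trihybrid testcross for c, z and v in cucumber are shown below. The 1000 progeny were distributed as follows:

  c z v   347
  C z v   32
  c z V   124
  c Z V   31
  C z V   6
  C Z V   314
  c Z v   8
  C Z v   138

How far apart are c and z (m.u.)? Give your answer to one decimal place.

The two most frequent reciprocal classes, c z v and C Z V, are the parental types, so the F1 was c z v / C Z V.
The two rarest classes, c Z v and C z V, are the double crossovers. Comparing them with the parentals, only the z allele has switched, so z is the middle locus and the order is c – z – v.
Crossovers in the c–z interval produce the single-crossover classes C z v and c Z V (32 + 31 = 63) plus the double crossovers (14).
RF(c–z) = (63 + 14) / 1000 = 77/1000 = 0.0770 → 7.7 m.u.

7.7 m.u.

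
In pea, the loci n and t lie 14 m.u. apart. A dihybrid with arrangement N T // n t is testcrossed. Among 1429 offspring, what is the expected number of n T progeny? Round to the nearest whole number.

100

A map distance of 14 m.u. corresponds to a recombination frequency of 0.140.
The F1 is N T / n t, so n T is a recombinant gamete class with expected frequency r/2 = 0.140/2 = 0.0700.
Expected number = 0.0700 × 1429 = 100.03 ≈ 100.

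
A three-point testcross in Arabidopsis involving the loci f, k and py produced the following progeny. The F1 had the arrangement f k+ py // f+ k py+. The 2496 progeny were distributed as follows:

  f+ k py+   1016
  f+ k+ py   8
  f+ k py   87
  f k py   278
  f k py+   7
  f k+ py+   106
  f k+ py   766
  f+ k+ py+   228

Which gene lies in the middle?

f

The two rarest classes, f+ k+ py and f k py+, are the double crossovers. Comparing them with the parentals, only the f allele has switched, so f is the middle locus and the order is py – f – k.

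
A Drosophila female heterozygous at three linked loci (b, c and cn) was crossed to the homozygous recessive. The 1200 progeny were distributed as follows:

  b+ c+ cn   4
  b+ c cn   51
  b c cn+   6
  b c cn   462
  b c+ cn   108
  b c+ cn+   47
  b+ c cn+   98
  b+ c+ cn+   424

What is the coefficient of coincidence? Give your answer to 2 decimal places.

The two most frequent reciprocal classes, b+ c+ cn+ and b c cn, are the parental types, so the F1 was b+ c+ cn+ / b c cn.
The two rarest classes, b+ c+ cn and b c cn+, are the double crossovers. Comparing them with the parentals, only the cn allele has switched, so cn is the middle locus and the order is b – cn – c.
b–cn: (98 + 10)/1200 = 0.0900; cn–c: (206 + 10)/1200 = 0.1800.
Expected DCO frequency = 0.0900 × 0.1800 ≈ 0.01620; observed = 10/1200 ≈ 0.00833.
Coefficient of coincidence = 0.00833/0.01620 ≈ 0.51.

0.51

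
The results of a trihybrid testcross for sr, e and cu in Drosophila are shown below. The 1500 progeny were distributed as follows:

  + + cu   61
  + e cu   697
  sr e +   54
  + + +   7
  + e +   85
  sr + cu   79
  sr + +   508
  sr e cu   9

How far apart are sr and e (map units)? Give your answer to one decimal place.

The two most frequent reciprocal classes, + e cu and sr + +, are the parental types, so the F1 was + e cu / sr + +.
The two rarest classes, sr e cu and + + +, are the double crossovers. Comparing them with the parentals, only the sr allele has switched, so sr is the middle locus and the order is cu – sr – e.
Crossovers in the sr–e interval produce the single-crossover classes + + cu and sr e + (61 + 54 = 115) plus the double crossovers (16).
RF(sr–e) = (115 + 16) / 1500 = 131/1500 = 0.0873 → 8.7 map units.

8.7 map units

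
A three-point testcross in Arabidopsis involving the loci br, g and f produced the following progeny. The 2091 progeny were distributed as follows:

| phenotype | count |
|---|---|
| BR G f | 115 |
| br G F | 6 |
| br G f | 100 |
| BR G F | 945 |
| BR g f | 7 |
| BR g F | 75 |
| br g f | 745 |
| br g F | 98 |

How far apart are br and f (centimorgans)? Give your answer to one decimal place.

The two most frequent reciprocal classes, br g f and BR G F, are the parental types, so the F1 was br g f / BR G F.
The two rarest classes, BR g f and br G F, are the double crossovers. Comparing them with the parentals, only the br allele has switched, so br is the middle locus and the order is g – br – f.
Crossovers in the br–f interval produce the single-crossover classes br g F and BR G f (98 + 115 = 213) plus the double crossovers (13).
RF(br–f) = (213 + 13) / 2091 = 226/2091 = 0.1081 → 10.8 centimorgans.

10.8 centimorgans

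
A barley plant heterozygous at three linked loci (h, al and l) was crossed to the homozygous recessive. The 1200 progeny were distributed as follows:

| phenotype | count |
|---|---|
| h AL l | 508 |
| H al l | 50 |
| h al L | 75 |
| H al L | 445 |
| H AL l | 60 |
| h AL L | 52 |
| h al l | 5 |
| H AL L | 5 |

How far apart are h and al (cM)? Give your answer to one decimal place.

12.1 cM

The two most frequent reciprocal classes, h AL l and H al L, are the parental types, so the F1 was h AL l / H al L.
The two rarest classes, h al l and H AL L, are the double crossovers. Comparing them with the parentals, only the al allele has switched, so al is the middle locus and the order is l – al – h.
Crossovers in the al–h interval produce the single-crossover classes H AL l and h al L (60 + 75 = 135) plus the double crossovers (10).
RF(al–h) = (135 + 10) / 1200 = 145/1200 = 0.1208 → 12.1 cM.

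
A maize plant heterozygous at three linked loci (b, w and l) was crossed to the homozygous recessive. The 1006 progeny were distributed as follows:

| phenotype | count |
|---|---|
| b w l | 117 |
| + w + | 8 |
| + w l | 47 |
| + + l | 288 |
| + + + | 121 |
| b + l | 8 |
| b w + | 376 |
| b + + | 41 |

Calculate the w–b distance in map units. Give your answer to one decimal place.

The two most frequent reciprocal classes, b w + and + + l, are the parental types, so the F1 was b w + / + + l.
The two rarest classes, + w + and b + l, are the double crossovers. Comparing them with the parentals, only the b allele has switched, so b is the middle locus and the order is w – b – l.
Crossovers in the w–b interval produce the single-crossover classes b + + and + w l (41 + 47 = 88) plus the double crossovers (16).
RF(w–b) = (88 + 16) / 1006 = 104/1006 = 0.1034 → 10.3 map units.

10.3 map units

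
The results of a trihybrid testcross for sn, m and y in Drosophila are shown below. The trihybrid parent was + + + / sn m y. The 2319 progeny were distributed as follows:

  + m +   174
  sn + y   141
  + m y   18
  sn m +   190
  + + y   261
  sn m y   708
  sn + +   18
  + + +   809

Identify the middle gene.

The two rarest classes, sn + + and + m y, are the double crossovers. Comparing them with the parentals, only the sn allele has switched, so sn is the middle locus and the order is y – sn – m.

sn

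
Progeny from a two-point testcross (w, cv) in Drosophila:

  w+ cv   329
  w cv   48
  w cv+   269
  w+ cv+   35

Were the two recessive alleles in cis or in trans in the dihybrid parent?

The two most frequent classes are w+ cv (329) and w cv+ (269); these are the parental (non-recombinant) types.
So the F1 carried w+ cv on one chromosome and w cv+ on the other — the recessive alleles are on opposite chromosomes (trans / repulsion).

trans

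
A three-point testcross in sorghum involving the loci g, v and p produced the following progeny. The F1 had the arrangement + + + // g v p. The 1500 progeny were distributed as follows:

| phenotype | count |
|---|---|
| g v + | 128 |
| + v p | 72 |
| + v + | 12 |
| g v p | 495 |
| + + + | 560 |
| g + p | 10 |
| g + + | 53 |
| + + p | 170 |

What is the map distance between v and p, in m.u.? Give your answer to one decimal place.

The two rarest classes, + v + and g + p, are the double crossovers. Comparing them with the parentals, only the v allele has switched, so v is the middle locus and the order is g – v – p.
Crossovers in the v–p interval produce the single-crossover classes + + p and g v + (170 + 128 = 298) plus the double crossovers (22).
RF(v–p) = (298 + 22) / 1500 = 320/1500 = 0.2133 → 21.3 m.u.

21.3 m.u.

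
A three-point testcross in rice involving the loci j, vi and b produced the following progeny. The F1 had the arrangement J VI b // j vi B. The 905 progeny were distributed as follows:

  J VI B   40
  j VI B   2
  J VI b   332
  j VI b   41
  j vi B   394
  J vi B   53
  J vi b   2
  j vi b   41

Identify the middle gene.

vi

The two rarest classes, J vi b and j VI B, are the double crossovers. Comparing them with the parentals, only the vi allele has switched, so vi is the middle locus and the order is b – vi – j.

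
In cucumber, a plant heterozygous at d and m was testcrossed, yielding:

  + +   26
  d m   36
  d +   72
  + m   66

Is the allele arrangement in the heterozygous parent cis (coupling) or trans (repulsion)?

trans

The two most frequent classes are + m (66) and d + (72); these are the parental (non-recombinant) types.
So the F1 carried + m on one chromosome and d + on the other — the recessive alleles are on opposite chromosomes (trans / repulsion).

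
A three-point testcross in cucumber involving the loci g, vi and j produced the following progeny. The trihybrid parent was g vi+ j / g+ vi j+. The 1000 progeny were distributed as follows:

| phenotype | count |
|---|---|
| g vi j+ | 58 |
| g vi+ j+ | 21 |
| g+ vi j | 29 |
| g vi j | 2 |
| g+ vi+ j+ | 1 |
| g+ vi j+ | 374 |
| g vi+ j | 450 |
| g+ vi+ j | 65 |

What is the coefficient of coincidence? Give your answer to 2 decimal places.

0.45

The two rarest classes, g vi j and g+ vi+ j+, are the double crossovers. Comparing them with the parentals, only the vi allele has switched, so vi is the middle locus and the order is j – vi – g.
j–vi: (50 + 3)/1000 = 0.0530; vi–g: (123 + 3)/1000 = 0.1260.
Expected DCO frequency = 0.0530 × 0.1260 ≈ 0.00668; observed = 3/1000 ≈ 0.00300.
Coefficient of coincidence = 0.00300/0.00668 ≈ 0.45.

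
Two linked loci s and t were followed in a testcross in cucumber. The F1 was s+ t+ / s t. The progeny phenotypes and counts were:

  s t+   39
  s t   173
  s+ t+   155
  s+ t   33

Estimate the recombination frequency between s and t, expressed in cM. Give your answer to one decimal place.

18.0 cM

The recombinant classes are s+ t and s t+: 33 + 39 = 72.
Recombination frequency = 72/400 = 0.1800 ≈ 18.0%, i.e. 18.0 cM.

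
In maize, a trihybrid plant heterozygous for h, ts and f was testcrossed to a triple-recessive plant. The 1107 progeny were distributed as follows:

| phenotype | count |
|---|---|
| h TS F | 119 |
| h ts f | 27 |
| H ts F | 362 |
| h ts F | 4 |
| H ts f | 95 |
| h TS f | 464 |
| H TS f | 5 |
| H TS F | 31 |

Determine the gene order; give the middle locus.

h

The two most frequent reciprocal classes, H ts F and h TS f, are the parental types, so the F1 was H ts F / h TS f.
The two rarest classes, h ts F and H TS f, are the double crossovers. Comparing them with the parentals, only the h allele has switched, so h is the middle locus and the order is f – h – ts.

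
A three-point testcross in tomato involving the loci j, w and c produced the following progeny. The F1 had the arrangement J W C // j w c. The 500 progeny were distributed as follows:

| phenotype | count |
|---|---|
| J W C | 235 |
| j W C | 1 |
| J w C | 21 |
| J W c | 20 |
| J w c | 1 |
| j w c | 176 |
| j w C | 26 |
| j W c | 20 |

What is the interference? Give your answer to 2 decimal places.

The two rarest classes, j W C and J w c, are the double crossovers. Comparing them with the parentals, only the j allele has switched, so j is the middle locus and the order is w – j – c.
w–j: (41 + 2)/500 = 0.0860; j–c: (46 + 2)/500 = 0.0960.
Expected DCO frequency = 0.0860 × 0.0960 ≈ 0.00826; observed = 2/500 ≈ 0.00400.
Coefficient of coincidence = 0.00400/0.00826 ≈ 0.48; interference = 1 − 0.48 = 0.52.

0.52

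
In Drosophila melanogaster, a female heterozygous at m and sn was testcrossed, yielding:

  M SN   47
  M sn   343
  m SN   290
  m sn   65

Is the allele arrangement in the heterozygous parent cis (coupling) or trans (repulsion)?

trans

The two most frequent classes are M sn (343) and m SN (290); these are the parental (non-recombinant) types.
So the F1 carried M sn on one chromosome and m SN on the other — the recessive alleles are on opposite chromosomes (trans / repulsion).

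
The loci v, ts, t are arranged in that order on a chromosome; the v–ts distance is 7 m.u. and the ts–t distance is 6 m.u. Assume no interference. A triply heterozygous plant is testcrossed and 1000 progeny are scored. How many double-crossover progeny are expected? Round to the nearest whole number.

4

Map distances give recombination frequencies of 0.070 and 0.060 for the two intervals.
With no interference, expected double-crossover frequency = 0.070 × 0.060 = 0.00420.
Expected number = 0.00420 × 1000 = 4.20 ≈ 4.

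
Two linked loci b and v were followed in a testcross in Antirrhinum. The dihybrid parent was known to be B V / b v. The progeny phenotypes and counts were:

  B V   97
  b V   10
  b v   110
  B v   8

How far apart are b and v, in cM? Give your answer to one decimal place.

The recombinant classes are B v and b V: 8 + 10 = 18.
Recombination frequency = 18/225 = 0.0800 ≈ 8.0%, i.e. 8.0 cM.

8.0 cM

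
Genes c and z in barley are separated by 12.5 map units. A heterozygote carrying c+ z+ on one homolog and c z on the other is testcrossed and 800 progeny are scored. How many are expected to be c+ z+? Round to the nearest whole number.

350

A map distance of 12.5 map units corresponds to a recombination frequency of 0.125.
The F1 is c+ z+ / c z, so c+ z+ is a parental gamete class with expected frequency (1 − r)/2 = 0.875/2 = 0.4375.
Expected number = 0.4375 × 800 = 350.00 ≈ 350.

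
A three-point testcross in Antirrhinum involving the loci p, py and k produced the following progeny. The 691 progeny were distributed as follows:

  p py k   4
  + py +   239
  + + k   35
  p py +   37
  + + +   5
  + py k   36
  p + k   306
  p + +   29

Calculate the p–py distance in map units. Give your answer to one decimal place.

11.7 map units

The two most frequent reciprocal classes, + py + and p + k, are the parental types, so the F1 was + py + / p + k.
The two rarest classes, + + + and p py k, are the double crossovers. Comparing them with the parentals, only the py allele has switched, so py is the middle locus and the order is p – py – k.
Crossovers in the p–py interval produce the single-crossover classes p py + and + + k (37 + 35 = 72) plus the double crossovers (9).
RF(p–py) = (72 + 9) / 691 = 81/691 = 0.1172 → 11.7 map units.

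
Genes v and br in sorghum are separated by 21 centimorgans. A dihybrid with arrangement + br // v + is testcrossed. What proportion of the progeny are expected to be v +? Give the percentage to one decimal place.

A map distance of 21 centimorgans corresponds to a recombination frequency of 0.210.
The F1 is + br / v +, so v + is a parental gamete class with expected frequency (1 − r)/2 = 0.790/2 = 0.3950.
That is 0.3950 = 39.5% of the progeny.

39.5%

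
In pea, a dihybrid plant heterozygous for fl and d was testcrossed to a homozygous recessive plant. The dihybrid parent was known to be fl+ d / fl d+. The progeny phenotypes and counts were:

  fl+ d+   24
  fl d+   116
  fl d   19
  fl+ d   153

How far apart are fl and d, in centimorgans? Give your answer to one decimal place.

13.8 centimorgans

The recombinant classes are fl+ d+ and fl d: 24 + 19 = 43.
Recombination frequency = 43/312 = 0.1378 ≈ 13.8%, i.e. 13.8 centimorgans.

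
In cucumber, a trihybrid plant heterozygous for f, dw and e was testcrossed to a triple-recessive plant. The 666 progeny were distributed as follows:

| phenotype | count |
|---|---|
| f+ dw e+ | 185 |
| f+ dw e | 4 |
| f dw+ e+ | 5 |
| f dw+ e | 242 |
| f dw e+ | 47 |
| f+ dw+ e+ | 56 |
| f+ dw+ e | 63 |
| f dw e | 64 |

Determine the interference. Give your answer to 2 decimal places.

0.61

The two most frequent reciprocal classes, f dw+ e and f+ dw e+, are the parental types, so the F1 was f dw+ e / f+ dw e+.
The two rarest classes, f dw+ e+ and f+ dw e, are the double crossovers. Comparing them with the parentals, only the e allele has switched, so e is the middle locus and the order is f – e – dw.
f–e: (110 + 9)/666 = 0.1787; e–dw: (120 + 9)/666 = 0.1937.
Expected DCO frequency = 0.1787 × 0.1937 ≈ 0.03461; observed = 9/666 ≈ 0.01351.
Coefficient of coincidence = 0.01351/0.03461 ≈ 0.39; interference = 1 − 0.39 = 0.61.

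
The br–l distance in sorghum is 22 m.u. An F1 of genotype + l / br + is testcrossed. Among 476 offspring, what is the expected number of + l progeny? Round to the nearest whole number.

A map distance of 22 m.u. corresponds to a recombination frequency of 0.220.
The F1 is + l / br +, so + l is a parental gamete class with expected frequency (1 − r)/2 = 0.780/2 = 0.3900.
Expected number = 0.3900 × 476 = 185.64 ≈ 186.

186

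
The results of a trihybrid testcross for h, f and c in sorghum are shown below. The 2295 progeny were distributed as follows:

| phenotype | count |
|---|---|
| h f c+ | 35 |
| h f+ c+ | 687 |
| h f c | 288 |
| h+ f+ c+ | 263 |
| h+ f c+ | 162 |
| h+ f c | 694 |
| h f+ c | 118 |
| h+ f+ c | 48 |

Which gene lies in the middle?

f

The two most frequent reciprocal classes, h+ f c and h f+ c+, are the parental types, so the F1 was h+ f c / h f+ c+.
The two rarest classes, h+ f+ c and h f c+, are the double crossovers. Comparing them with the parentals, only the f allele has switched, so f is the middle locus and the order is c – f – h.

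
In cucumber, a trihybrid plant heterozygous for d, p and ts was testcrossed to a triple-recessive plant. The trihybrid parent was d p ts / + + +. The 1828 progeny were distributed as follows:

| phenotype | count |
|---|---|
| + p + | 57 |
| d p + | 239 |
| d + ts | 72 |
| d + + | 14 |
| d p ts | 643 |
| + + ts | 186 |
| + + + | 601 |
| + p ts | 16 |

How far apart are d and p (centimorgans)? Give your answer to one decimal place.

8.7 centimorgans

The two rarest classes, + p ts and d + +, are the double crossovers. Comparing them with the parentals, only the d allele has switched, so d is the middle locus and the order is p – d – ts.
Crossovers in the p–d interval produce the single-crossover classes d + ts and + p + (72 + 57 = 129) plus the double crossovers (30).
RF(p–d) = (129 + 30) / 1828 = 159/1828 = 0.0870 → 8.7 centimorgans.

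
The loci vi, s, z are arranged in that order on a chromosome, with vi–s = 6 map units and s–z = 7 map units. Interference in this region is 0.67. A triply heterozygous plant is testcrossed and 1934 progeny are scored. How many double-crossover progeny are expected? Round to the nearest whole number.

3

Map distances give recombination frequencies of 0.060 and 0.070 for the two intervals.
With interference 0.67 (so coincidence = 0.33), expected double-crossover frequency = 0.060 × 0.070 × 0.33 = 0.00139.
Expected number = 0.00139 × 1934 = 2.68 ≈ 3.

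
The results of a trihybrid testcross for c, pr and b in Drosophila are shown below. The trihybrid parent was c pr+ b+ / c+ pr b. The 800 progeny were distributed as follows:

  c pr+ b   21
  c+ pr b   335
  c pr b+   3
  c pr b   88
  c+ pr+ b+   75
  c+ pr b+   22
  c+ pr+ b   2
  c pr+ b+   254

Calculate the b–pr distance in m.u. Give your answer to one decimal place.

The two rarest classes, c pr b+ and c+ pr+ b, are the double crossovers. Comparing them with the parentals, only the pr allele has switched, so pr is the middle locus and the order is c – pr – b.
Crossovers in the pr–b interval produce the single-crossover classes c pr+ b and c+ pr b+ (21 + 22 = 43) plus the double crossovers (5).
RF(pr–b) = (43 + 5) / 800 = 48/800 = 0.0600 → 6.0 m.u.

6.0 m.u.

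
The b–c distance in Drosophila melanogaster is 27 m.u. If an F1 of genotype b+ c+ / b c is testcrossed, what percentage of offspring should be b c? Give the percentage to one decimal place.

A map distance of 27 m.u. corresponds to a recombination frequency of 0.270.
The F1 is b+ c+ / b c, so b c is a parental gamete class with expected frequency (1 − r)/2 = 0.730/2 = 0.3650.
That is 0.3650 = 36.5% of the progeny.

36.5%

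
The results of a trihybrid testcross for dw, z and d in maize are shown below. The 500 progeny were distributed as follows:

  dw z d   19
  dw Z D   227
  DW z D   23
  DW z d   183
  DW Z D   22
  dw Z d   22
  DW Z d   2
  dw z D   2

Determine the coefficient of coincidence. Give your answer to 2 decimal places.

The two most frequent reciprocal classes, DW z d and dw Z D, are the parental types, so the F1 was DW z d / dw Z D.
The two rarest classes, DW Z d and dw z D, are the double crossovers. Comparing them with the parentals, only the z allele has switched, so z is the middle locus and the order is d – z – dw.
d–z: (45 + 4)/500 = 0.0980; z–dw: (41 + 4)/500 = 0.0900.
Expected DCO frequency = 0.0980 × 0.0900 ≈ 0.00882; observed = 4/500 ≈ 0.00800.
Coefficient of coincidence = 0.00800/0.00882 ≈ 0.91.

0.91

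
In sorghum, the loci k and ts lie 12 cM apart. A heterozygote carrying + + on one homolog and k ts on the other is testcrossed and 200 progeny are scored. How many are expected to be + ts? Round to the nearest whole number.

A map distance of 12 cM corresponds to a recombination frequency of 0.120.
The F1 is + + / k ts, so + ts is a recombinant gamete class with expected frequency r/2 = 0.120/2 = 0.0600.
Expected number = 0.0600 × 200 = 12.00 ≈ 12.

12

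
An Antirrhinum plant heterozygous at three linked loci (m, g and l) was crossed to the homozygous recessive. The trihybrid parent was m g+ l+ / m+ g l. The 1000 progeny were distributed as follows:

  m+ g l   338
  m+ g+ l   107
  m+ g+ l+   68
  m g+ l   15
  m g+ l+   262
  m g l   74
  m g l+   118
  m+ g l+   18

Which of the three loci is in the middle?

The two rarest classes, m g+ l and m+ g l+, are the double crossovers. Comparing them with the parentals, only the l allele has switched, so l is the middle locus and the order is m – l – g.

l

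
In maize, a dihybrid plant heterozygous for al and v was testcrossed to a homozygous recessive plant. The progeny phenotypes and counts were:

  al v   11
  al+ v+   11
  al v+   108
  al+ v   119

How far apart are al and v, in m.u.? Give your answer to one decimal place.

The two most frequent classes, al+ v (119) and al v+ (108), are the parental types, so the F1 was al+ v / al v+.
The recombinant classes are al+ v+ and al v: 11 + 11 = 22.
Recombination frequency = 22/249 = 0.0884 ≈ 8.8%, i.e. 8.8 m.u.

8.8 m.u.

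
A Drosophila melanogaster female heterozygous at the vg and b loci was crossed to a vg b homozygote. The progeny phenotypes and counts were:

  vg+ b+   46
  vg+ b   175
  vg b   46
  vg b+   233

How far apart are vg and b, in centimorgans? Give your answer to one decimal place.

18.4 centimorgans

The two most frequent classes, vg+ b (175) and vg b+ (233), are the parental types, so the F1 was vg+ b / vg b+.
The recombinant classes are vg+ b+ and vg b: 46 + 46 = 92.
Recombination frequency = 92/500 = 0.1840 ≈ 18.4%, i.e. 18.4 centimorgans.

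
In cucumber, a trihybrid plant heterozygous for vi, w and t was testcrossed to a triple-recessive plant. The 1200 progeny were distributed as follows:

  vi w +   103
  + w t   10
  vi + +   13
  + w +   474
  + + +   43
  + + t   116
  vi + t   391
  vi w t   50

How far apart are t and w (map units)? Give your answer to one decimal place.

The two most frequent reciprocal classes, vi + t and + w +, are the parental types, so the F1 was vi + t / + w +.
The two rarest classes, vi + + and + w t, are the double crossovers. Comparing them with the parentals, only the t allele has switched, so t is the middle locus and the order is vi – t – w.
Crossovers in the t–w interval produce the single-crossover classes vi w t and + + + (50 + 43 = 93) plus the double crossovers (23).
RF(t–w) = (93 + 23) / 1200 = 116/1200 = 0.0967 → 9.7 map units.

9.7 map units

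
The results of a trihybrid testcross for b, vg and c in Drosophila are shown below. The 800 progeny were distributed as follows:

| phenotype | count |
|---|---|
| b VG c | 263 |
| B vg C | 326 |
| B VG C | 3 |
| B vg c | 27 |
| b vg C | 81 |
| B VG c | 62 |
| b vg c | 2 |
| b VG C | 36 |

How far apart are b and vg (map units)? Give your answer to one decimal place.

The two most frequent reciprocal classes, b VG c and B vg C, are the parental types, so the F1 was b VG c / B vg C.
The two rarest classes, b vg c and B VG C, are the double crossovers. Comparing them with the parentals, only the vg allele has switched, so vg is the middle locus and the order is b – vg – c.
Crossovers in the b–vg interval produce the single-crossover classes B VG c and b vg C (62 + 81 = 143) plus the double crossovers (5).
RF(b–vg) = (143 + 5) / 800 = 148/800 = 0.1850 → 18.5 map units.

18.5 map units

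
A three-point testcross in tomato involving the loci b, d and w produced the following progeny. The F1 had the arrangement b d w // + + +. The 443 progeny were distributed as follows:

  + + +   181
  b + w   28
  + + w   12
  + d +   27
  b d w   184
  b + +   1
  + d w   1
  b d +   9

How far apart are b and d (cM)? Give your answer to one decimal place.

The two rarest classes, + d w and b + +, are the double crossovers. Comparing them with the parentals, only the b allele has switched, so b is the middle locus and the order is w – b – d.
Crossovers in the b–d interval produce the single-crossover classes b + w and + d + (28 + 27 = 55) plus the double crossovers (2).
RF(b–d) = (55 + 2) / 443 = 57/443 = 0.1287 → 12.9 cM.

12.9 cM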